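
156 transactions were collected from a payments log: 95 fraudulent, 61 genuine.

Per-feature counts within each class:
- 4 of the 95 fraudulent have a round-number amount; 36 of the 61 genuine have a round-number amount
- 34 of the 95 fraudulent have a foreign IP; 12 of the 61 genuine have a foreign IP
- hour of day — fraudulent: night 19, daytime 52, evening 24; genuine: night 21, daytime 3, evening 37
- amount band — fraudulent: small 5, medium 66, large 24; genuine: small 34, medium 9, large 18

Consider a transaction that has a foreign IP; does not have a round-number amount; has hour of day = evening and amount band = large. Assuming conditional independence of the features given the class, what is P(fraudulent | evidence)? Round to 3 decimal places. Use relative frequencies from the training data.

fraudulent: (95/156) × (91/95) × (34/95) × (24/95) × (24/95) ≈ 0.0133244
genuine: (61/156) × (25/61) × (12/61) × (37/61) × (18/61) ≈ 0.00564263
P(fraudulent | x) = 0.0133244 / 0.01896703 ≈ 0.703

0.703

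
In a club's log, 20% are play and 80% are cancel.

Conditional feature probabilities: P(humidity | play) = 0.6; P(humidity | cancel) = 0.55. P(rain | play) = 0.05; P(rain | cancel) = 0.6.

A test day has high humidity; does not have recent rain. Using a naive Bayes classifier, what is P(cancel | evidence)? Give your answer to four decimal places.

0.6069

play: 0.2 × 0.6 × (1−0.05) = 0.114
cancel: 0.8 × 0.55 × (1−0.6) = 0.176
P(cancel | x) = 0.176 / 0.29 ≈ 0.6069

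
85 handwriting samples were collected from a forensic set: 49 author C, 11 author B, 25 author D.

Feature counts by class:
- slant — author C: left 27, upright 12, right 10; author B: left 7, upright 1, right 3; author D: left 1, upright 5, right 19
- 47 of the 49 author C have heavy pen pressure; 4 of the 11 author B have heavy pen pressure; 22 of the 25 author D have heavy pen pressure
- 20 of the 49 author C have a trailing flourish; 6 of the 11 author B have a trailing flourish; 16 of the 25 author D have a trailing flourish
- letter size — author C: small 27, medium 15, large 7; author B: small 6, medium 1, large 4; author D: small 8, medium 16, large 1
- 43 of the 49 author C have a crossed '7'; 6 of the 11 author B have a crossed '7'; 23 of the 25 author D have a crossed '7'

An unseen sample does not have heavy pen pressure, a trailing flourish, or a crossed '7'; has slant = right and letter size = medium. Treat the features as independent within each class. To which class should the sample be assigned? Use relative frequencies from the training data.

author C: (49/85) × (10/49) × (2/49) × (29/49) × (15/49) × (6/49) ≈ 0.000106529
author B: (11/85) × (3/11) × (7/11) × (5/11) × (1/11) × (5/11) ≈ 0.000421861
author D: (25/85) × (19/25) × (3/25) × (9/25) × (16/25) × (2/25) ≈ 0.000494411
Highest score → author D.

author D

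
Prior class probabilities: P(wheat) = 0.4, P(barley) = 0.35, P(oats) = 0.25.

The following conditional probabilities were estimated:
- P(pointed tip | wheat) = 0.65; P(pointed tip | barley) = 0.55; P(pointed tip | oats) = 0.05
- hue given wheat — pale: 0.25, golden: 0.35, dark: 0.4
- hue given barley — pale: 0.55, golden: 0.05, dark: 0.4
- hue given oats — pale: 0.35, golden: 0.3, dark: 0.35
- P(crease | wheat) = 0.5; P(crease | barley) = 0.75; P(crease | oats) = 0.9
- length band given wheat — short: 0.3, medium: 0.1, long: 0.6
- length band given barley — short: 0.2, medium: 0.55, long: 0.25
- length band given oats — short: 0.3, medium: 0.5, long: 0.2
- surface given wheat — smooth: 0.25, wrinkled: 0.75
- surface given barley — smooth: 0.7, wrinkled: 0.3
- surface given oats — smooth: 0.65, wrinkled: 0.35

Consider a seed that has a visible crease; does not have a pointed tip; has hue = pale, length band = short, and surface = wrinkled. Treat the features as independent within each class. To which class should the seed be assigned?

oats

wheat: 0.4 × (1−0.65) × 0.25 × 0.5 × 0.3 × 0.75 = 0.0039375
barley: 0.35 × (1−0.55) × 0.55 × 0.75 × 0.2 × 0.3 = 0.003898125
oats: 0.25 × (1−0.05) × 0.35 × 0.9 × 0.3 × 0.35 = 0.0078553125
Highest score → oats.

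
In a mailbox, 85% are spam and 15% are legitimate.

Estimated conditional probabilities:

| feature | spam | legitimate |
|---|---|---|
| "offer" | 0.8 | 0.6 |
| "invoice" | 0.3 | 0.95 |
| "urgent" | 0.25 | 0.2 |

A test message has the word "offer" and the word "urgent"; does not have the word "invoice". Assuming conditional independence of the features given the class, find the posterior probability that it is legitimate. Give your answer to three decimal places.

spam: 0.85 × 0.8 × (1−0.3) × 0.25 = 0.119
legitimate: 0.15 × 0.6 × (1−0.95) × 0.2 = 0.0009
P(legitimate | x) = 0.0009 / 0.1199 ≈ 0.008

0.008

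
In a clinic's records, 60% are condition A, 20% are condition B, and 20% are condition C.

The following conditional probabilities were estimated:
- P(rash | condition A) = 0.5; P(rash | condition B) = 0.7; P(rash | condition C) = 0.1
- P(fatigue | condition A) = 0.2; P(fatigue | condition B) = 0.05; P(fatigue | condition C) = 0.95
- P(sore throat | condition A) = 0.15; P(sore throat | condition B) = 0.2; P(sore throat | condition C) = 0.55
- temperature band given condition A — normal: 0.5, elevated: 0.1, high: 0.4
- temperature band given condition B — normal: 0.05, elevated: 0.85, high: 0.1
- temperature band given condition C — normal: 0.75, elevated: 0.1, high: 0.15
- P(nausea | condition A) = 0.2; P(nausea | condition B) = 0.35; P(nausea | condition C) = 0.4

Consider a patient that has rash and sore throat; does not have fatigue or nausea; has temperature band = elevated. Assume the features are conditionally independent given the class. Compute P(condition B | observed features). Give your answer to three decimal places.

0.835

condition A: 0.6 × 0.5 × (1−0.2) × 0.15 × 0.1 × (1−0.2) = 0.00288
condition B: 0.2 × 0.7 × (1−0.05) × 0.2 × 0.85 × (1−0.35) = 0.0146965
condition C: 0.2 × 0.1 × (1−0.95) × 0.55 × 0.1 × (1−0.4) = 0.000033
P(condition B | x) = 0.0146965 / 0.0176095 ≈ 0.835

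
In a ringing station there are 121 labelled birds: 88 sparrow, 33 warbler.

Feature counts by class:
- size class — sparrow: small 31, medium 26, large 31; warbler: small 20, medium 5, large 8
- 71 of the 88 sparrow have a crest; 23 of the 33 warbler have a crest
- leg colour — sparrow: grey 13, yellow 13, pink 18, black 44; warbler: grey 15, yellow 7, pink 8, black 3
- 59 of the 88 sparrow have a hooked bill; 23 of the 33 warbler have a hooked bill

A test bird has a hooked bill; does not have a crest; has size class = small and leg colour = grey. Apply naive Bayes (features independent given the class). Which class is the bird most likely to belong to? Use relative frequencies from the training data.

sparrow: (88/121) × (31/88) × (17/88) × (13/88) × (59/88) ≈ 0.00490199
warbler: (33/121) × (20/33) × (10/33) × (15/33) × (23/33) ≈ 0.015868
Highest score → warbler.

warbler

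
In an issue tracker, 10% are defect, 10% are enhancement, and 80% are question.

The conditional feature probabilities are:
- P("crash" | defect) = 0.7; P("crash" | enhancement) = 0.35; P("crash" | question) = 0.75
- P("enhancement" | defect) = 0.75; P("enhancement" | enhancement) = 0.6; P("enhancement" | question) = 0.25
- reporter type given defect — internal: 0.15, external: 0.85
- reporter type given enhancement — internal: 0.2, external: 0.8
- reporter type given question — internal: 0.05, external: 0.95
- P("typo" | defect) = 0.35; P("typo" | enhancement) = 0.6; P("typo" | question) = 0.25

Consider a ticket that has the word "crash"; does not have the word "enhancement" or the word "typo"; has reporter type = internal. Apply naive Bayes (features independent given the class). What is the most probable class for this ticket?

question

defect: 0.1 × 0.7 × (1−0.75) × 0.15 × (1−0.35) = 0.00170625
enhancement: 0.1 × 0.35 × (1−0.6) × 0.2 × (1−0.6) = 0.00112
question: 0.8 × 0.75 × (1−0.25) × 0.05 × (1−0.25) = 0.016875
Highest score → question.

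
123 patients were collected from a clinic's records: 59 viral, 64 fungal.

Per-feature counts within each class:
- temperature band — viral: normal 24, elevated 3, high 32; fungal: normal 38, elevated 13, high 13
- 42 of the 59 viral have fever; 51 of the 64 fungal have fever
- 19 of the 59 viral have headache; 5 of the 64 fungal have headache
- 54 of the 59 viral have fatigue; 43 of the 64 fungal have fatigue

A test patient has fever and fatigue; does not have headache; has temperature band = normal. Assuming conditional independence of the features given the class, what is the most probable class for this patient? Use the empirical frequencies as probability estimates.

viral: (59/123) × (24/59) × (42/59) × (40/59) × (54/59) ≈ 0.0861893
fungal: (64/123) × (38/64) × (51/64) × (59/64) × (43/64) ≈ 0.152486
Highest score → fungal.

fungal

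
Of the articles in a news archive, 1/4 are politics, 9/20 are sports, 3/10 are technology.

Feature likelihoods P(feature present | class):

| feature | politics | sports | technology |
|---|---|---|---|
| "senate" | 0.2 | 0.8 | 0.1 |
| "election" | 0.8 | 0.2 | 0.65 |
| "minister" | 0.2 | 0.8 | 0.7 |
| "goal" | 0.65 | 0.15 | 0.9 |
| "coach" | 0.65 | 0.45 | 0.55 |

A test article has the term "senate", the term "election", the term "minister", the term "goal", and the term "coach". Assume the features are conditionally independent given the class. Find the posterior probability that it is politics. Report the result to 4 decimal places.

politics: 0.25 × 0.2 × 0.8 × 0.2 × 0.65 × 0.65 = 0.00338
sports: 0.45 × 0.8 × 0.2 × 0.8 × 0.15 × 0.45 = 0.003888
technology: 0.3 × 0.1 × 0.65 × 0.7 × 0.9 × 0.55 = 0.00675675
P(politics | x) = 0.00338 / 0.01402475 ≈ 0.2410

0.2410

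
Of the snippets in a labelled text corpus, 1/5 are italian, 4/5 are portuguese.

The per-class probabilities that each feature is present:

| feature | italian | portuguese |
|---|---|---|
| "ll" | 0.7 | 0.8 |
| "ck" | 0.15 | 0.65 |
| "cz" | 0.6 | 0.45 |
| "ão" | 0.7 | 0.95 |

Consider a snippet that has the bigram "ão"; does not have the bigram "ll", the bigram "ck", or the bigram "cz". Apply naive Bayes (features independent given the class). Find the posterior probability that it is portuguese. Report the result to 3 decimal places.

italian: 0.2 × (1−0.7) × (1−0.15) × (1−0.6) × 0.7 = 0.01428
portuguese: 0.8 × (1−0.8) × (1−0.65) × (1−0.45) × 0.95 = 0.02926
P(portuguese | x) = 0.02926 / 0.04354 ≈ 0.672

0.672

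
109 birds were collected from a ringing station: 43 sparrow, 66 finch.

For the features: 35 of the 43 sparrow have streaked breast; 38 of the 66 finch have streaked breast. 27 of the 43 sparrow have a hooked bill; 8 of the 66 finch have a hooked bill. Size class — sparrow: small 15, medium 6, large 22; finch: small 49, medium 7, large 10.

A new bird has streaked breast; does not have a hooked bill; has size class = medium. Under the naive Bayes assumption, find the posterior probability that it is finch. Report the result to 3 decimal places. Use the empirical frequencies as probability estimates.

0.661

sparrow: (43/109) × (35/43) × (16/43) × (6/43) ≈ 0.0166715
finch: (66/109) × (38/66) × (58/66) × (7/66) ≈ 0.0324934
P(finch | x) = 0.0324934 / 0.0491649 ≈ 0.661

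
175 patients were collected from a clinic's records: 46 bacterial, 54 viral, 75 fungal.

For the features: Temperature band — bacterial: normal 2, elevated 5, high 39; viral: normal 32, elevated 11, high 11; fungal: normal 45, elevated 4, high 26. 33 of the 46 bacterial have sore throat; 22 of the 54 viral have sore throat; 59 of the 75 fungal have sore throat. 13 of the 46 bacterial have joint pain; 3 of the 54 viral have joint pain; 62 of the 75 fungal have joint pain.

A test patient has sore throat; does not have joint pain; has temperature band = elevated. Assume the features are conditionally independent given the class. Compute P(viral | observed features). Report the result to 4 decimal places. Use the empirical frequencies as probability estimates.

0.5758

bacterial: (46/175) × (5/46) × (33/46) × (33/46) ≈ 0.0147043
viral: (54/175) × (11/54) × (22/54) × (51/54) ≈ 0.0241858
fungal: (75/175) × (4/75) × (59/75) × (13/75) ≈ 0.0031167
P(viral | x) = 0.0241858 / 0.0420068 ≈ 0.5758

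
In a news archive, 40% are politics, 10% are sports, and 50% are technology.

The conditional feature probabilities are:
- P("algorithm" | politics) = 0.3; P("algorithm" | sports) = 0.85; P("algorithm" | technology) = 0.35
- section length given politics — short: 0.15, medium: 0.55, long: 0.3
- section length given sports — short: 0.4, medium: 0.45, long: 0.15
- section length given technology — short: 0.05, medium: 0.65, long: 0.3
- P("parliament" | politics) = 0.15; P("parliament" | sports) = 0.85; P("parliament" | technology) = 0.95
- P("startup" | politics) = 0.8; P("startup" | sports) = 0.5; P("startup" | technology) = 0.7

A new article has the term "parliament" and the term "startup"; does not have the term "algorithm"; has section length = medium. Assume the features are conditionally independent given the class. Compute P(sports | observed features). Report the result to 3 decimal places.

politics: 0.4 × (1−0.3) × 0.55 × 0.15 × 0.8 = 0.01848
sports: 0.1 × (1−0.85) × 0.45 × 0.85 × 0.5 = 0.00286875
technology: 0.5 × (1−0.35) × 0.65 × 0.95 × 0.7 = 0.14048125
P(sports | x) = 0.00286875 / 0.16183 ≈ 0.018

0.018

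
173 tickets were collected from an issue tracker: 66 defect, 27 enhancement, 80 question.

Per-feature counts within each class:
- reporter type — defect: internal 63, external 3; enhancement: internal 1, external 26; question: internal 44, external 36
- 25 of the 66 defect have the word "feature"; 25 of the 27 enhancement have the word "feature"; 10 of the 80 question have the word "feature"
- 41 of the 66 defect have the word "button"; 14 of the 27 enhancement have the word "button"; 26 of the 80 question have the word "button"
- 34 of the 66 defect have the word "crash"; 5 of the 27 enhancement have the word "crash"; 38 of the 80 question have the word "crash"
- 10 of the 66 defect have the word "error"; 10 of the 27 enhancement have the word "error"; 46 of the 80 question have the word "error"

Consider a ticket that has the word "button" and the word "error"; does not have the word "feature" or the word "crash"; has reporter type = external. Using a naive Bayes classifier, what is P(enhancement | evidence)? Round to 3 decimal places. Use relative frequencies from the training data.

0.087

defect: (66/173) × (3/66) × (41/66) × (41/66) × (32/66) × (10/66) ≈ 0.000491606
enhancement: (27/173) × (26/27) × (2/27) × (14/27) × (22/27) × (10/27) ≈ 0.00174202
question: (80/173) × (36/80) × (70/80) × (26/80) × (42/80) × (46/80) ≈ 0.0178638
P(enhancement | x) = 0.00174202 / 0.020097426 ≈ 0.087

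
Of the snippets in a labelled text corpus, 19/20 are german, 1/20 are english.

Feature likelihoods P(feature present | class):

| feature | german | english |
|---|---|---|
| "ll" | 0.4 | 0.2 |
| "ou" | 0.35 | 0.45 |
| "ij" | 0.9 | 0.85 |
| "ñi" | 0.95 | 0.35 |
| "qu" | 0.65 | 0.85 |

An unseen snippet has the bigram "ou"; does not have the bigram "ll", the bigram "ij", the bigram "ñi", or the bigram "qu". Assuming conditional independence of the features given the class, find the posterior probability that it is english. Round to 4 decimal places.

german: 0.95 × (1−0.4) × 0.35 × (1−0.9) × (1−0.95) × (1−0.65) = 0.000349125
english: 0.05 × (1−0.2) × 0.45 × (1−0.85) × (1−0.35) × (1−0.85) = 0.00026325
P(english | x) = 0.00026325 / 0.000612375 ≈ 0.4299

0.4299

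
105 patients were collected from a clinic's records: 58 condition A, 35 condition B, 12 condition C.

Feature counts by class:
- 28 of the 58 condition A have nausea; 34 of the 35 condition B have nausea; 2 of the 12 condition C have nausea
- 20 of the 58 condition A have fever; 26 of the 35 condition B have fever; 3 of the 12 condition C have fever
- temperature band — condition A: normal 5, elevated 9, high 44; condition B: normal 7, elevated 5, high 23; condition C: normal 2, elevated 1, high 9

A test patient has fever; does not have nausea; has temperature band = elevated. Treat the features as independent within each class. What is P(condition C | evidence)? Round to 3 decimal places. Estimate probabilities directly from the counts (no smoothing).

0.109

condition A: (58/105) × (30/58) × (20/58) × (9/58) ≈ 0.0152879
condition B: (35/105) × (1/35) × (26/35) × (5/35) ≈ 0.00101069
condition C: (12/105) × (10/12) × (3/12) × (1/12) ≈ 0.00198413
P(condition C | x) = 0.00198413 / 0.01828272 ≈ 0.109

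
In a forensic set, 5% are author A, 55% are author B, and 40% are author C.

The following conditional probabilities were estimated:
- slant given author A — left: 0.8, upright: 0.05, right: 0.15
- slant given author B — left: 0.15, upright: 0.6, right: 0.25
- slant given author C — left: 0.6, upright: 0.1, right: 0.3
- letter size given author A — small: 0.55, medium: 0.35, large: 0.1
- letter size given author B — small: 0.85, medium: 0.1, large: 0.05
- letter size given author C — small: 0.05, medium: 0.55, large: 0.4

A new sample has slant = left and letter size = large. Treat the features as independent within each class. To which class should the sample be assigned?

author A: 0.05 × 0.8 × 0.1 = 0.004
author B: 0.55 × 0.15 × 0.05 = 0.004125
author C: 0.4 × 0.6 × 0.4 = 0.096
Highest score → author C.

author C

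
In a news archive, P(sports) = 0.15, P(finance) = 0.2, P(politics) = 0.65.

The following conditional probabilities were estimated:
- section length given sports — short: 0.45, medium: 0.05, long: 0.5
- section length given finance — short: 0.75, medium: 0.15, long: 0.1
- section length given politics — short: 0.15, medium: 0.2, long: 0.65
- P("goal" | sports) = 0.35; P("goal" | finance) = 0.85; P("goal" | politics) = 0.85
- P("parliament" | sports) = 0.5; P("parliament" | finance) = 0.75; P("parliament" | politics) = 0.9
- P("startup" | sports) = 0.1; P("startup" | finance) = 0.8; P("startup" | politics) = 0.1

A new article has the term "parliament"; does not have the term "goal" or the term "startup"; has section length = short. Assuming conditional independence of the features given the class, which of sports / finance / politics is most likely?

sports: 0.15 × 0.45 × (1−0.35) × 0.5 × (1−0.1) = 0.01974375
finance: 0.2 × 0.75 × (1−0.85) × 0.75 × (1−0.8) = 0.003375
politics: 0.65 × 0.15 × (1−0.85) × 0.9 × (1−0.1) = 0.01184625
Highest score → sports.

sports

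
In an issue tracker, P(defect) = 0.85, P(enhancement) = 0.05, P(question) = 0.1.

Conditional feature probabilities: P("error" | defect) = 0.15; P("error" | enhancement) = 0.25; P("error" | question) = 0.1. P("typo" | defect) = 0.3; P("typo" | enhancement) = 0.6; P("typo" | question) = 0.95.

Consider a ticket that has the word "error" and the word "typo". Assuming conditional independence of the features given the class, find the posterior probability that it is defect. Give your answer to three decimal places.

0.692

defect: 0.85 × 0.15 × 0.3 = 0.03825
enhancement: 0.05 × 0.25 × 0.6 = 0.0075
question: 0.1 × 0.1 × 0.95 = 0.0095
P(defect | x) = 0.03825 / 0.05525 ≈ 0.692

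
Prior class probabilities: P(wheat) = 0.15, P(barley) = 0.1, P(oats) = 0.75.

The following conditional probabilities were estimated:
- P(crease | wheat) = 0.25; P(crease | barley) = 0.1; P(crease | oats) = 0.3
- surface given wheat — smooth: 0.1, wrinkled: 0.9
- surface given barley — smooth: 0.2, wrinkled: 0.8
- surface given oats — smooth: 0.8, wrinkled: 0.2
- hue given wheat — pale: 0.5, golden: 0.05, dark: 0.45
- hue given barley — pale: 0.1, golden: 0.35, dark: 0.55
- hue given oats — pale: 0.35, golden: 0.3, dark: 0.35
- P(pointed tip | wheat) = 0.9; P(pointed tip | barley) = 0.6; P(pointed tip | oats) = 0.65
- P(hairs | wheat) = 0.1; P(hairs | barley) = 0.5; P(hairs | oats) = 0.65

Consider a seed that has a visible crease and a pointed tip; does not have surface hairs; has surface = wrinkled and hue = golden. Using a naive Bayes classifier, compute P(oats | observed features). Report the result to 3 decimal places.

wheat: 0.15 × 0.25 × 0.9 × 0.05 × 0.9 × (1−0.1) = 0.001366875
barley: 0.1 × 0.1 × 0.8 × 0.35 × 0.6 × (1−0.5) = 0.00084
oats: 0.75 × 0.3 × 0.2 × 0.3 × 0.65 × (1−0.65) = 0.00307125
P(oats | x) = 0.00307125 / 0.005278125 ≈ 0.582

0.582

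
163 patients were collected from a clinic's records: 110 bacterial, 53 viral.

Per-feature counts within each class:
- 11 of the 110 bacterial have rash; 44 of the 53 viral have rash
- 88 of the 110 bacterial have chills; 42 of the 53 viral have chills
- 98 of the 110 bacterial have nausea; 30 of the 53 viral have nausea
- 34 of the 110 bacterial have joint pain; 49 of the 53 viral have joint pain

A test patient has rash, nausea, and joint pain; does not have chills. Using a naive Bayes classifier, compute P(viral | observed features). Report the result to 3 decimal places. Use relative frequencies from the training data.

bacterial: (110/163) × (11/110) × (22/110) × (98/110) × (34/110) ≈ 0.00371668
viral: (53/163) × (44/53) × (11/53) × (30/53) × (49/53) ≈ 0.0293189
P(viral | x) = 0.0293189 / 0.03303558 ≈ 0.887

0.887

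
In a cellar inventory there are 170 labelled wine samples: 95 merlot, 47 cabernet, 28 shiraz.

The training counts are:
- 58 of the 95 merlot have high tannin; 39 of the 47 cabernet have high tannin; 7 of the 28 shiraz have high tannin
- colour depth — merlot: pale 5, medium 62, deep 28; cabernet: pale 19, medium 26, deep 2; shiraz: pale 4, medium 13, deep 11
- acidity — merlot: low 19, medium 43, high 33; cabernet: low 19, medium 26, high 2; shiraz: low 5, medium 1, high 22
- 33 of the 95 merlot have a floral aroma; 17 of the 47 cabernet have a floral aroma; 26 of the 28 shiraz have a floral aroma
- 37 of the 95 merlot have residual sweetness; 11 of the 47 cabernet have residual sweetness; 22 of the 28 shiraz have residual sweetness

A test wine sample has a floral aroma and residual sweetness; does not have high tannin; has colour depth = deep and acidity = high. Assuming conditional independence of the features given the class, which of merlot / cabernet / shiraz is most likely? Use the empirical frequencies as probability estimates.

merlot: (95/170) × (37/95) × (28/95) × (33/95) × (33/95) × (37/95) ≈ 0.00301471
cabernet: (47/170) × (8/47) × (2/47) × (2/47) × (17/47) × (11/47) ≈ 0.00000721359
shiraz: (28/170) × (21/28) × (11/28) × (22/28) × (26/28) × (22/28) ≈ 0.0278195
Highest score → shiraz.

shiraz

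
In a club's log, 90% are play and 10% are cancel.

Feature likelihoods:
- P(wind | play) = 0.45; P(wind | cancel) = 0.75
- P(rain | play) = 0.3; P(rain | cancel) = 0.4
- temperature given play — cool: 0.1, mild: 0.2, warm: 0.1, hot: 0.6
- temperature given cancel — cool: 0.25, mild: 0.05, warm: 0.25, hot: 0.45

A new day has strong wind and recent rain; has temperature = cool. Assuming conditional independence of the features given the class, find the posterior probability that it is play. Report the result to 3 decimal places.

play: 0.9 × 0.45 × 0.3 × 0.1 = 0.01215
cancel: 0.1 × 0.75 × 0.4 × 0.25 = 0.0075
P(play | x) = 0.01215 / 0.01965 ≈ 0.618

0.618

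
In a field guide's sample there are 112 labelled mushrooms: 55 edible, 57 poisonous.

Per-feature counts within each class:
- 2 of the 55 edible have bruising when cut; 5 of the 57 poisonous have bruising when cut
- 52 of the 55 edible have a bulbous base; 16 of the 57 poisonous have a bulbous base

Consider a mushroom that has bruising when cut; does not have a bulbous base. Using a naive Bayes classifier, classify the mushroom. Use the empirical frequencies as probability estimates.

edible: (55/112) × (2/55) × (3/55) ≈ 0.000974026
poisonous: (57/112) × (5/57) × (41/57) ≈ 0.0321115
Highest score → poisonous.

poisonous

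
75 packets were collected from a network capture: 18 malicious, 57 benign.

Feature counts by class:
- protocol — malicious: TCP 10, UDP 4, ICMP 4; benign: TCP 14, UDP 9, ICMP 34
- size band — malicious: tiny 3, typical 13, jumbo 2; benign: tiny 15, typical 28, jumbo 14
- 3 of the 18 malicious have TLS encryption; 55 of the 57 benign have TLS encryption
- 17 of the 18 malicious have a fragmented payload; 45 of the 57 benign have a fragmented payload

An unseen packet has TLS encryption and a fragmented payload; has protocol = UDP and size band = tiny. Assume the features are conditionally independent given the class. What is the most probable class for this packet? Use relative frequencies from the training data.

benign

malicious: (18/75) × (4/18) × (3/18) × (3/18) × (17/18) ≈ 0.00139918
benign: (57/75) × (9/57) × (15/57) × (55/57) × (45/57) ≈ 0.024056
Highest score → benign.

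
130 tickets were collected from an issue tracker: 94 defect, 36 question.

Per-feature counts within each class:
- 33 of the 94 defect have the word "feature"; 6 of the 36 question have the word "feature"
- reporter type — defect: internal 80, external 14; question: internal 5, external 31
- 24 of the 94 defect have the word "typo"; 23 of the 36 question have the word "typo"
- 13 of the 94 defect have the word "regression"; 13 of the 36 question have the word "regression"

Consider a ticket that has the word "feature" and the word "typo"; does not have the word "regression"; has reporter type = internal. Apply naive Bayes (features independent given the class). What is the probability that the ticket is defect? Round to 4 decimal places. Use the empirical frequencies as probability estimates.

0.9478

defect: (94/130) × (33/94) × (80/94) × (24/94) × (81/94) ≈ 0.0475306
question: (36/130) × (6/36) × (5/36) × (23/36) × (23/36) ≈ 0.00261653
P(defect | x) = 0.0475306 / 0.05014713 ≈ 0.9478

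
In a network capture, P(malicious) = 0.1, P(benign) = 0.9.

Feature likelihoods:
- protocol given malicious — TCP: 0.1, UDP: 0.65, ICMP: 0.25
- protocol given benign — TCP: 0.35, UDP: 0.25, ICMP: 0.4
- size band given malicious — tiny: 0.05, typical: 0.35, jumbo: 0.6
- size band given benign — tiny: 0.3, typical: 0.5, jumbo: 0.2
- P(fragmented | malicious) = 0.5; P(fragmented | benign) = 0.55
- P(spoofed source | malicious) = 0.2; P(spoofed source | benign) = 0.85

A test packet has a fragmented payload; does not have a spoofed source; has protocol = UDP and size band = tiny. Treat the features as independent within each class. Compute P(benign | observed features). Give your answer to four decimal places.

malicious: 0.1 × 0.65 × 0.05 × 0.5 × (1−0.2) = 0.0013
benign: 0.9 × 0.25 × 0.3 × 0.55 × (1−0.85) = 0.00556875
P(benign | x) = 0.00556875 / 0.00686875 ≈ 0.8107

0.8107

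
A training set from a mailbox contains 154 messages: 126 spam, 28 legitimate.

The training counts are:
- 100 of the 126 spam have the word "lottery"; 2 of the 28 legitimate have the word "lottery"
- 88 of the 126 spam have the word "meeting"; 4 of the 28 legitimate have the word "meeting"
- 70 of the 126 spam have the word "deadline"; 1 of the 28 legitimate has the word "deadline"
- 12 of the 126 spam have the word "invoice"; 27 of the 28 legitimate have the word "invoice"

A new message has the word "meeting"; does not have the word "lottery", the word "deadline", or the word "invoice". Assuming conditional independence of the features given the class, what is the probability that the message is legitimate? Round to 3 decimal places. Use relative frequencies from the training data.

0.017

spam: (126/154) × (26/126) × (88/126) × (56/126) × (114/126) ≈ 0.0474151
legitimate: (28/154) × (26/28) × (4/28) × (27/28) × (1/28) ≈ 0.00083062
P(legitimate | x) = 0.00083062 / 0.04824572 ≈ 0.017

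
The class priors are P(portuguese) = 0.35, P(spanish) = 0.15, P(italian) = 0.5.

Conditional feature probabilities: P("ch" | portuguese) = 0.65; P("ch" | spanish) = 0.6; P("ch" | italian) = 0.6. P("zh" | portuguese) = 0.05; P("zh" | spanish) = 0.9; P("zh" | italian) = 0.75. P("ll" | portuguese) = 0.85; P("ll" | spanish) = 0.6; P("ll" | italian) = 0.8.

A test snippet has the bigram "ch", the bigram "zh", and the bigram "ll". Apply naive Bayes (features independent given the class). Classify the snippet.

portuguese: 0.35 × 0.65 × 0.05 × 0.85 = 0.00966875
spanish: 0.15 × 0.6 × 0.9 × 0.6 = 0.0486
italian: 0.5 × 0.6 × 0.75 × 0.8 = 0.18
Highest score → italian.

italian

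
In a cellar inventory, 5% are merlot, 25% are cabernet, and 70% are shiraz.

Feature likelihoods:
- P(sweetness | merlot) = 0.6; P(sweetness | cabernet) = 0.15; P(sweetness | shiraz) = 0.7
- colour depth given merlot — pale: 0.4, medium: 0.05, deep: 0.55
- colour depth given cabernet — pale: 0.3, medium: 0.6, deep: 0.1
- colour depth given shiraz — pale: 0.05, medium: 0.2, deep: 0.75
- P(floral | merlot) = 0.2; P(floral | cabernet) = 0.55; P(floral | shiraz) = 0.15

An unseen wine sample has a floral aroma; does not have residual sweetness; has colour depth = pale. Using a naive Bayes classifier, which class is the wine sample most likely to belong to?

merlot: 0.05 × (1−0.6) × 0.4 × 0.2 = 0.0016
cabernet: 0.25 × (1−0.15) × 0.3 × 0.55 = 0.0350625
shiraz: 0.7 × (1−0.7) × 0.05 × 0.15 = 0.001575
Highest score → cabernet.

cabernet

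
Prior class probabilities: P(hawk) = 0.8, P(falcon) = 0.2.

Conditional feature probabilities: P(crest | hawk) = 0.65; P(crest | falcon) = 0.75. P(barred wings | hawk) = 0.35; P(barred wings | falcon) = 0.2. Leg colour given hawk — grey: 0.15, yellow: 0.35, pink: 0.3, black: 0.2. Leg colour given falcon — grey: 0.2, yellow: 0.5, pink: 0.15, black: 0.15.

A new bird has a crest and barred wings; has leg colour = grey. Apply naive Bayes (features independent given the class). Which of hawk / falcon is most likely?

hawk

hawk: 0.8 × 0.65 × 0.35 × 0.15 = 0.0273
falcon: 0.2 × 0.75 × 0.2 × 0.2 = 0.006
Highest score → hawk.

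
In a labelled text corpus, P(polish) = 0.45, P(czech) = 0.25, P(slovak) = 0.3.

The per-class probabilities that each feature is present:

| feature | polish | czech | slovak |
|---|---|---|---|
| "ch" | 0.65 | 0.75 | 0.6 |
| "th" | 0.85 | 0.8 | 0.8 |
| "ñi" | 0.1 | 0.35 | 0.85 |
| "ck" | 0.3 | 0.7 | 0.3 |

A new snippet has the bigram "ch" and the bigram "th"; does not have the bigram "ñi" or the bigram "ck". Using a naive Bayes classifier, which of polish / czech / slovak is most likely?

polish

polish: 0.45 × 0.65 × 0.85 × (1−0.1) × (1−0.3) = 0.15663375
czech: 0.25 × 0.75 × 0.8 × (1−0.35) × (1−0.7) = 0.02925
slovak: 0.3 × 0.6 × 0.8 × (1−0.85) × (1−0.3) = 0.01512
Highest score → polish.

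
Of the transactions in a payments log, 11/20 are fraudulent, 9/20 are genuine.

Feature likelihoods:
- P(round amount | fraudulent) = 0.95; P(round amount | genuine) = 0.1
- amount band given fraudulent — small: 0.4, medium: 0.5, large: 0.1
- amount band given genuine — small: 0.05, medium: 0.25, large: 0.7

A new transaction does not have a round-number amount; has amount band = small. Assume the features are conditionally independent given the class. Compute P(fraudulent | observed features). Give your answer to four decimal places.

fraudulent: 0.55 × (1−0.95) × 0.4 = 0.011
genuine: 0.45 × (1−0.1) × 0.05 = 0.02025
P(fraudulent | x) = 0.011 / 0.03125 ≈ 0.3520

0.3520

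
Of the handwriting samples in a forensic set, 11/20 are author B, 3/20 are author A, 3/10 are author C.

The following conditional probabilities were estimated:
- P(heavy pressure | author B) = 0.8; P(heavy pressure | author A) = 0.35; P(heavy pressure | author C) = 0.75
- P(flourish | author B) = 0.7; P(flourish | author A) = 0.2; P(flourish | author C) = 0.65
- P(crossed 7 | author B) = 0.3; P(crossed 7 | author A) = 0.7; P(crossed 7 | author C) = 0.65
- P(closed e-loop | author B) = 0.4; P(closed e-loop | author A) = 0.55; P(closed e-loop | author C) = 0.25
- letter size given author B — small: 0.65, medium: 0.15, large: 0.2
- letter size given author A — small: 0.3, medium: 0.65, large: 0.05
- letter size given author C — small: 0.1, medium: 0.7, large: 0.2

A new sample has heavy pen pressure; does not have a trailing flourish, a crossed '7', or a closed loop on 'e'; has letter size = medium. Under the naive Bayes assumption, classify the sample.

author B: 0.55 × 0.8 × (1−0.7) × (1−0.3) × (1−0.4) × 0.15 = 0.008316
author A: 0.15 × 0.35 × (1−0.2) × (1−0.7) × (1−0.55) × 0.65 = 0.0036855
author C: 0.3 × 0.75 × (1−0.65) × (1−0.65) × (1−0.25) × 0.7 = 0.0144703125
Highest score → author C.

author C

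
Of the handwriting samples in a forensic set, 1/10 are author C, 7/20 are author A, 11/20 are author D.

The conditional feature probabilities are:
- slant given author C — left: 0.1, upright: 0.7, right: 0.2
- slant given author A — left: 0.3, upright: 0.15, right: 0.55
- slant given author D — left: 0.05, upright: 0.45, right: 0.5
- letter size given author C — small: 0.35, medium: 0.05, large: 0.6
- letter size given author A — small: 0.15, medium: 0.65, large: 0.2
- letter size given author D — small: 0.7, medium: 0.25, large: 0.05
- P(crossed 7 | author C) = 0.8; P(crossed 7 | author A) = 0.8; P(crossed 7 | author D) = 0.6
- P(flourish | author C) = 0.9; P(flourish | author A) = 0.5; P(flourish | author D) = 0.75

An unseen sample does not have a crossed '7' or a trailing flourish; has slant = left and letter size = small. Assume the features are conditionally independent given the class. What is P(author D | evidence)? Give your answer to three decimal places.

author C: 0.1 × 0.1 × 0.35 × (1−0.8) × (1−0.9) = 0.00007
author A: 0.35 × 0.3 × 0.15 × (1−0.8) × (1−0.5) = 0.001575
author D: 0.55 × 0.05 × 0.7 × (1−0.6) × (1−0.75) = 0.001925
P(author D | x) = 0.001925 / 0.00357 ≈ 0.539

0.539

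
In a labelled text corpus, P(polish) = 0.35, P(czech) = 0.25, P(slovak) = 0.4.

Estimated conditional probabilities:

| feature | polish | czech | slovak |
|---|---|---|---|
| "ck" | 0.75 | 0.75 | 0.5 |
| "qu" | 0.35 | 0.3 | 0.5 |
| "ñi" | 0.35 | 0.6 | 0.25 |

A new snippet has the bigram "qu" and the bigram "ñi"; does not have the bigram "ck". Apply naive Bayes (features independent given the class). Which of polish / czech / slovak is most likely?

polish: 0.35 × (1−0.75) × 0.35 × 0.35 = 0.01071875
czech: 0.25 × (1−0.75) × 0.3 × 0.6 = 0.01125
slovak: 0.4 × (1−0.5) × 0.5 × 0.25 = 0.025
Highest score → slovak.

slovak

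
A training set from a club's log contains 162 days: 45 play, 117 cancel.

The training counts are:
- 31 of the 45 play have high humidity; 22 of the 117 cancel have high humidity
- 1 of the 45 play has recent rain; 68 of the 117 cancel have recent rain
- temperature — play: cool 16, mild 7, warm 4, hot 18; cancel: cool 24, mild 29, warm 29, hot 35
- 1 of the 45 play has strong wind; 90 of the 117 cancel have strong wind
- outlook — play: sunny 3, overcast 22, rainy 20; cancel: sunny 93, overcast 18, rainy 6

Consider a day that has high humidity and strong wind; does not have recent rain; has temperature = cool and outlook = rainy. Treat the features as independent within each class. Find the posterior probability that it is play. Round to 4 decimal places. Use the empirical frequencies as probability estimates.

0.5881

play: (45/162) × (31/45) × (44/45) × (16/45) × (1/45) × (20/45) ≈ 0.000657051
cancel: (117/162) × (22/117) × (49/117) × (24/117) × (90/117) × (6/117) ≈ 0.00046022
P(play | x) = 0.000657051 / 0.001117271 ≈ 0.5881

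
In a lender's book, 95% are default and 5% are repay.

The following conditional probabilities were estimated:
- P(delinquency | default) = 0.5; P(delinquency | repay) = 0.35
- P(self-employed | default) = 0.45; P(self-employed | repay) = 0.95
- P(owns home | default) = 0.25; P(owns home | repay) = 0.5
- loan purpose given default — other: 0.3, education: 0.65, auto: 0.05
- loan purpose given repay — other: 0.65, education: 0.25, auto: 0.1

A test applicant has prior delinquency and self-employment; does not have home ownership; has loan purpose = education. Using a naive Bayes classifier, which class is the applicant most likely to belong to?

default: 0.95 × 0.5 × 0.45 × (1−0.25) × 0.65 = 0.104203125
repay: 0.05 × 0.35 × 0.95 × (1−0.5) × 0.25 = 0.002078125
Highest score → default.

default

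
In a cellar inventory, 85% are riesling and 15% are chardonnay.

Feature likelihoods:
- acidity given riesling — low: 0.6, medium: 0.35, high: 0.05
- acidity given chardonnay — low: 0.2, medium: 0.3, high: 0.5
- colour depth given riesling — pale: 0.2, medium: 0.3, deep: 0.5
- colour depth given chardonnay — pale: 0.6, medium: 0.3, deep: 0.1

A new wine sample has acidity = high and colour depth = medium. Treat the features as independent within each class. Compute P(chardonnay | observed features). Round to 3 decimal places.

0.638

riesling: 0.85 × 0.05 × 0.3 = 0.01275
chardonnay: 0.15 × 0.5 × 0.3 = 0.0225
P(chardonnay | x) = 0.0225 / 0.03525 ≈ 0.638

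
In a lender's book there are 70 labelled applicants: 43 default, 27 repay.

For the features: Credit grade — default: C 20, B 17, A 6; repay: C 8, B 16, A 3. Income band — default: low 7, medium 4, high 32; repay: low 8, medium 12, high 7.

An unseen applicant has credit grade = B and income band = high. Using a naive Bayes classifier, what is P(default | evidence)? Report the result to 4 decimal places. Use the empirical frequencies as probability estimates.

default: (43/70) × (17/43) × (32/43) ≈ 0.180731
repay: (27/70) × (16/27) × (7/27) ≈ 0.0592593
P(default | x) = 0.180731 / 0.2399903 ≈ 0.7531

0.7531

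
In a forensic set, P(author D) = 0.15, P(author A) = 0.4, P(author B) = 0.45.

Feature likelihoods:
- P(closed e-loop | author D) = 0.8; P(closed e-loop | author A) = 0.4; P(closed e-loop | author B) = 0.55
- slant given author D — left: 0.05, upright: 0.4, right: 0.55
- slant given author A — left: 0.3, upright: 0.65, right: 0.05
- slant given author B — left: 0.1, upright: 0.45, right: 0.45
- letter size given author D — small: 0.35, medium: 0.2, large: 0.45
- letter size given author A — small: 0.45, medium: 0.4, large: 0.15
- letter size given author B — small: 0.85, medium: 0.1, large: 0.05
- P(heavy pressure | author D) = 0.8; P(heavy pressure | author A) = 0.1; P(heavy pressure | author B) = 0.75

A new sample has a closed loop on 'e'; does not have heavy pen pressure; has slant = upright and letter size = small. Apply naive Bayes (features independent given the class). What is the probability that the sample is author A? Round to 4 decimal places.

author D: 0.15 × 0.8 × 0.4 × 0.35 × (1−0.8) = 0.00336
author A: 0.4 × 0.4 × 0.65 × 0.45 × (1−0.1) = 0.04212
author B: 0.45 × 0.55 × 0.45 × 0.85 × (1−0.75) = 0.0236671875
P(author A | x) = 0.04212 / 0.0691471875 ≈ 0.6091

0.6091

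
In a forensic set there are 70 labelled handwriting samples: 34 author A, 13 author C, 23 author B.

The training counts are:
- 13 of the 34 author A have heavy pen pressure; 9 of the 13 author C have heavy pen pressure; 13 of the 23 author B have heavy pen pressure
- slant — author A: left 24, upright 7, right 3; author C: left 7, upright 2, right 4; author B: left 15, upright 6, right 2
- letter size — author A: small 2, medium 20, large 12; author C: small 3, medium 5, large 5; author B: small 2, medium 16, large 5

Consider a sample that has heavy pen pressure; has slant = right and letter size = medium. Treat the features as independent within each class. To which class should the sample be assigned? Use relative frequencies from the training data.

author C

author A: (34/70) × (13/34) × (3/34) × (20/34) ≈ 0.00963915
author C: (13/70) × (9/13) × (4/13) × (5/13) ≈ 0.0152156
author B: (23/70) × (13/23) × (2/23) × (16/23) ≈ 0.0112341
Highest score → author C.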